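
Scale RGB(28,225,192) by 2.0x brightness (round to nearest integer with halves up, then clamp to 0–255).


Multiply each channel by 2.0, round half up, clamp to [0, 255]
R: 28×2.0 = 56
G: 225×2.0 = 450 → clamp → 255
B: 192×2.0 = 384 → clamp → 255
= RGB(56, 255, 255)


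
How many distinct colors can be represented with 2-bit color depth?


Colors = 2^bits = 2^2
= 4 colors


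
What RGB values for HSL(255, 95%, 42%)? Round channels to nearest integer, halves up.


H=255°, S=0.95, L=0.42
C = (1-|2L-1|)×S = (1-|-0.16|)×0.95 = 0.798
H' = H/60 = 255/60 ≈ 4.2500; X = C×(1-|H' mod 2 - 1|) = 0.1995
m = L - C/2 = 0.42 - 0.399 = 0.021
Sector ⌊H'⌋ = 4 → (R',G',B') = (0.1995, 0.0, 0.798)
RGB = ((R'+m)×255, (G'+m)×255, (B'+m)×255) = (56.2275, 5.355, 208.845)
Round half up → RGB(56, 5, 209)


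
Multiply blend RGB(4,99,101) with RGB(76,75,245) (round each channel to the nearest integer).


Multiply: C = A×B/255, rounded to nearest integer
R: 4×76/255 = 304/255 ≈ 1.192 → 1
G: 99×75/255 = 7425/255 ≈ 29.118 → 29
B: 101×245/255 = 24745/255 ≈ 97.039 → 97
= RGB(1, 29, 97)


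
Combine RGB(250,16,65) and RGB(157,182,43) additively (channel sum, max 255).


Additive: each channel = min(255, C₁+C₂)
R: 250+157 = 407 → 255
G: 16+182 = 198 → 198
B: 65+43 = 108 → 108
= RGB(255, 198, 108)


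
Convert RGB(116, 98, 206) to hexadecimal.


R = 116 → 74 (hex)
G = 98 → 62 (hex)
B = 206 → CE (hex)
Hex = #7462CE


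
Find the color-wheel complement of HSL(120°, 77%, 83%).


Complement = opposite side of color wheel = hue + 180°
H' = (120 + 180) mod 360 = 300°
S and L unchanged.
= HSL(300°, 77%, 83%)


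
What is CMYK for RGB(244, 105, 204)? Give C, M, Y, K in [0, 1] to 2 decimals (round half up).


R'=244/255≈0.9569, G'=105/255≈0.4118, B'=204/255≈0.8000
K = 1 - max(R',G',B') = 1 - 244/255 = 11/255 = 0.04313… → 0.04
(1-R'-K)/(1-K) simplifies to (max-R)/max with max = 244:
C = (244-244)/244 = 0/244 = 0 → 0.00
M = (244-105)/244 = 139/244 = 0.56967… → 0.57
Y = (244-204)/244 = 40/244 = 0.16393… → 0.16
= CMYK(0.00, 0.57, 0.16, 0.04)


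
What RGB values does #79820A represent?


79 → 121 (R)
82 → 130 (G)
0A → 10 (B)
= RGB(121, 130, 10)


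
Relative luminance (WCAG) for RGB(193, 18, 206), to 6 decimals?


Linearize each channel (sRGB transfer function): c = v/255; c_lin = c/12.92 if c ≤ 0.04045, else ((c+0.055)/1.055)^2.4
  R: 193/255 ≈ 0.756863 > 0.04045 → ((0.756863+0.055)/1.055)^2.4 ≈ 0.533276
  G: 18/255 ≈ 0.070588 > 0.04045 → ((0.070588+0.055)/1.055)^2.4 ≈ 0.006049
  B: 206/255 ≈ 0.807843 > 0.04045 → ((0.807843+0.055)/1.055)^2.4 ≈ 0.617207
R_lin = 0.533276, G_lin = 0.006049, B_lin = 0.617207
L = 0.2126×R + 0.7152×G + 0.0722×B
L = 0.2126×0.533276 + 0.7152×0.006049 + 0.0722×0.617207
L ≈ 0.162263


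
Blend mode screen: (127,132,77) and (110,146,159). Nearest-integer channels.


Screen: C = 255 - (255-A)×(255-B)/255, rounded to nearest integer
R: 255 - (255-127)×(255-110)/255 = 255 - 18560/255 ≈ 255 - 72.784 = 182.216 → 182
G: 255 - (255-132)×(255-146)/255 = 255 - 13407/255 ≈ 255 - 52.576 = 202.424 → 202
B: 255 - (255-77)×(255-159)/255 = 255 - 17088/255 ≈ 255 - 67.012 = 187.988 → 188
= RGB(182, 202, 188)


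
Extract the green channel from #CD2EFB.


Color: #CD2EFB
R = CD = 205
G = 2E = 46
B = FB = 251
Green = 46


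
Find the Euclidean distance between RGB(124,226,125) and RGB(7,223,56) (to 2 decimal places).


d = √[(R₁-R₂)² + (G₁-G₂)² + (B₁-B₂)²]
d = √[(124-7)² + (226-223)² + (125-56)²]
d = √[13689 + 9 + 4761]
d = √18459
d ≈ 135.86


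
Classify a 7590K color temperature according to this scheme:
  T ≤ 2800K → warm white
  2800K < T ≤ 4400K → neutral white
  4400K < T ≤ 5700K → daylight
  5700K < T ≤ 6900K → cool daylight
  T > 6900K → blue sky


Temperature: 7590K
7590K > 6900K → blue sky
Classification: blue sky


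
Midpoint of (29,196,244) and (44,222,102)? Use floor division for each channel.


Midpoint: each channel = ⌊(C₁+C₂)/2⌋
R: ⌊(29+44)/2⌋ = 36
G: ⌊(196+222)/2⌋ = 209
B: ⌊(244+102)/2⌋ = 173
= RGB(36, 209, 173)


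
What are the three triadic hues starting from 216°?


Triadic: equally spaced at 120° intervals
H1 = 216°
H2 = (216 + 120) mod 360 = 336°
H3 = (216 + 240) mod 360 = 96°
Triadic = 216°, 336°, 96°


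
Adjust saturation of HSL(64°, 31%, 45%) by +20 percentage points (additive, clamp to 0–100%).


Original S = 31%
Adjustment = +20 percentage points
New S = 31 + (20) = 51
Clamp to [0, 100] → 51
= HSL(64°, 51%, 45%)


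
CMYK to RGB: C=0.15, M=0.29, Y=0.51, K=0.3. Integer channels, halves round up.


R = 255 × (1-C) × (1-K) = 255 × 0.85 × 0.70 = 151.725 → 152
G = 255 × (1-M) × (1-K) = 255 × 0.71 × 0.70 = 126.735 → 127
B = 255 × (1-Y) × (1-K) = 255 × 0.49 × 0.70 = 87.465 → 87
= RGB(152, 127, 87)


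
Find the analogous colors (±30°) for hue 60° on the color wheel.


Base hue: 60°
Left analog: (60 - 30) mod 360 = 30°
Right analog: (60 + 30) mod 360 = 90°
Analogous hues = 30° and 90°


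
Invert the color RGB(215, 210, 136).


Invert: (255-R, 255-G, 255-B)
R: 255-215 = 40
G: 255-210 = 45
B: 255-136 = 119
= RGB(40, 45, 119)


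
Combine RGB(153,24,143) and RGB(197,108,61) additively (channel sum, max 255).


Additive: each channel = min(255, C₁+C₂)
R: 153+197 = 350 → 255
G: 24+108 = 132 → 132
B: 143+61 = 204 → 204
= RGB(255, 132, 204)


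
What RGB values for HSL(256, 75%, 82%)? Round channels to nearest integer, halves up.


H=256°, S=0.75, L=0.82
C = (1-|2L-1|)×S = (1-|0.64|)×0.75 = 0.27
H' = H/60 = 256/60 ≈ 4.2667; X = C×(1-|H' mod 2 - 1|) = 0.072
m = L - C/2 = 0.82 - 0.135 = 0.685
Sector ⌊H'⌋ = 4 → (R',G',B') = (0.072, 0.0, 0.27)
RGB = ((R'+m)×255, (G'+m)×255, (B'+m)×255) = (193.035, 174.675, 243.525)
Round half up → RGB(193, 175, 244)


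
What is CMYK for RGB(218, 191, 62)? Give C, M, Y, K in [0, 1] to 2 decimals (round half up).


R'=218/255≈0.8549, G'=191/255≈0.7490, B'=62/255≈0.2431
K = 1 - max(R',G',B') = 1 - 218/255 = 37/255 = 0.14509… → 0.15
(1-R'-K)/(1-K) simplifies to (max-R)/max with max = 218:
C = (218-218)/218 = 0/218 = 0 → 0.00
M = (218-191)/218 = 27/218 = 0.12385… → 0.12
Y = (218-62)/218 = 156/218 = 0.71559… → 0.72
= CMYK(0.00, 0.12, 0.72, 0.15)


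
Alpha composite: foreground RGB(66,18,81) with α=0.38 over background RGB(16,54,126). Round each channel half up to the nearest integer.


C = α×F + (1-α)×B, with 1-α = 0.62
R: 0.38×66 + 0.62×16 = 25.08 + 9.92 = 35.00 → 35
G: 0.38×18 + 0.62×54 = 6.84 + 33.48 = 40.32 → 40
B: 0.38×81 + 0.62×126 = 30.78 + 78.12 = 108.90 → 109
= RGB(35, 40, 109)


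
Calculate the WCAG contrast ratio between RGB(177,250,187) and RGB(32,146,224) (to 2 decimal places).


Linearize each sRGB channel c=v/255: c/12.92 if c ≤ 0.04045 else ((c+0.055)/1.055)^2.4
L = 0.2126×R_lin + 0.7152×G_lin + 0.0722×B_lin
Color 1 (177,250,187):
  R=177: 177/255≈0.6941 > 0.04045 → ((0.6941+0.055)/1.055)^2.4 ≈ 0.43966
  G=250: 250/255≈0.9804 > 0.04045 → ((0.9804+0.055)/1.055)^2.4 ≈ 0.95597
  B=187: 187/255≈0.7333 > 0.04045 → ((0.7333+0.055)/1.055)^2.4 ≈ 0.49693
  L1 = 0.2126×0.43966 + 0.7152×0.95597 + 0.0722×0.49693 ≈ 0.81306
Color 2 (32,146,224):
  R=32: 32/255≈0.1255 > 0.04045 → ((0.1255+0.055)/1.055)^2.4 ≈ 0.01444
  G=146: 146/255≈0.5725 > 0.04045 → ((0.5725+0.055)/1.055)^2.4 ≈ 0.28744
  B=224: 224/255≈0.8784 > 0.04045 → ((0.8784+0.055)/1.055)^2.4 ≈ 0.74540
  L2 = 0.2126×0.01444 + 0.7152×0.28744 + 0.0722×0.74540 ≈ 0.26247
Lighter = 0.81306, Darker = 0.26247
Ratio = (L_lighter + 0.05) / (L_darker + 0.05)
Ratio = (0.81306 + 0.05) / (0.26247 + 0.05) = 0.86306 / 0.31247 ≈ 2.7621
Ratio ≈ 2.76:1


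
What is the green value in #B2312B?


Color: #B2312B
R = B2 = 178
G = 31 = 49
B = 2B = 43
Green = 49


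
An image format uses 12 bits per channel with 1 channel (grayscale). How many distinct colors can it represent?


Total bits = 12 bits/channel × 1 channels = 12 bits
Distinct colors = 2^12
= 4,096 colors


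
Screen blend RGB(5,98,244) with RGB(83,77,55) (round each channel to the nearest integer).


Screen: C = 255 - (255-A)×(255-B)/255, rounded to nearest integer
R: 255 - (255-5)×(255-83)/255 = 255 - 43000/255 ≈ 255 - 168.627 = 86.373 → 86
G: 255 - (255-98)×(255-77)/255 = 255 - 27946/255 ≈ 255 - 109.592 = 145.408 → 145
B: 255 - (255-244)×(255-55)/255 = 255 - 2200/255 ≈ 255 - 8.627 = 246.373 → 246
= RGB(86, 145, 246)


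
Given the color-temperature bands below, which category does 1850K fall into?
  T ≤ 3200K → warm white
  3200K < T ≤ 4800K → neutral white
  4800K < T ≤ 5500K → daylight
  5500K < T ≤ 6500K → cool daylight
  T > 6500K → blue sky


Temperature: 1850K
1850K ≤ 3200K → warm white
Classification: warm white


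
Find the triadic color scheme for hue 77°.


Triadic: equally spaced at 120° intervals
H1 = 77°
H2 = (77 + 120) mod 360 = 197°
H3 = (77 + 240) mod 360 = 317°
Triadic = 77°, 197°, 317°


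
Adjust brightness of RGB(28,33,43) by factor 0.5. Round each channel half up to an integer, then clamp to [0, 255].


Multiply each channel by 0.5, round half up, clamp to [0, 255]
R: 28×0.5 = 14
G: 33×0.5 = 16.5 → round → 17
B: 43×0.5 = 21.5 → round → 22
= RGB(14, 17, 22)


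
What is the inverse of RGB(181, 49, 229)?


Invert: (255-R, 255-G, 255-B)
R: 255-181 = 74
G: 255-49 = 206
B: 255-229 = 26
= RGB(74, 206, 26)


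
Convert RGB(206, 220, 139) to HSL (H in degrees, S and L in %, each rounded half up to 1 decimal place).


Normalize: R'=206/255≈0.8078, G'=220/255≈0.8627, B'=139/255≈0.5451
Max=220/255, Min=139/255, Δ=Max-Min=81/255
L = (Max+Min)/2 = (220+139)/510 = 359/510 = 0.70392… → L = 70.4%
L > 0.5 → S = Δ/(2-Max-Min) = 81/(510-220-139) = 81/151 = 0.53642… → S = 53.6%
(the 1/255 factors cancel in S and H, so raw channel differences can be used)
Max is G' → H = 60 × ((B-R)/Δ + 2) = 60 × ((139-206)/81 + 2)
  -67/81 + 2 = -0.8271… + 2 = 1.1728…
  H = 60 × 1.1728… = 70.370…° → H = 70.4°
= HSL(70.4°, 53.6%, 70.4%)


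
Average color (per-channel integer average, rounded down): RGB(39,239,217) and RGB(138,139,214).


Midpoint: each channel = ⌊(C₁+C₂)/2⌋
R: ⌊(39+138)/2⌋ = 88
G: ⌊(239+139)/2⌋ = 189
B: ⌊(217+214)/2⌋ = 215
= RGB(88, 189, 215)


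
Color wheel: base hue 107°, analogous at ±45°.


Base hue: 107°
Left analog: (107 - 45) mod 360 = 62°
Right analog: (107 + 45) mod 360 = 152°
Analogous hues = 62° and 152°


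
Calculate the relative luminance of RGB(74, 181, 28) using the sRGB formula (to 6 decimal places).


Linearize each channel (sRGB transfer function): c = v/255; c_lin = c/12.92 if c ≤ 0.04045, else ((c+0.055)/1.055)^2.4
  R: 74/255 ≈ 0.290196 > 0.04045 → ((0.290196+0.055)/1.055)^2.4 ≈ 0.068478
  G: 181/255 ≈ 0.709804 > 0.04045 → ((0.709804+0.055)/1.055)^2.4 ≈ 0.462077
  B: 28/255 ≈ 0.109804 > 0.04045 → ((0.109804+0.055)/1.055)^2.4 ≈ 0.011612
R_lin = 0.068478, G_lin = 0.462077, B_lin = 0.011612
L = 0.2126×R + 0.7152×G + 0.0722×B
L = 0.2126×0.068478 + 0.7152×0.462077 + 0.0722×0.011612
L ≈ 0.345874


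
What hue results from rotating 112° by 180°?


New hue = (H + rotation) mod 360
New hue = (112 + 180) mod 360
= 292 mod 360
= 292°


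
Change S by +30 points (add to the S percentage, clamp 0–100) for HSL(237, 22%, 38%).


Original S = 22%
Adjustment = +30 percentage points
New S = 22 + (30) = 52
Clamp to [0, 100] → 52
= HSL(237°, 52%, 38%)


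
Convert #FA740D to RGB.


FA → 250 (R)
74 → 116 (G)
0D → 13 (B)
= RGB(250, 116, 13)


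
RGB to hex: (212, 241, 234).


R = 212 → D4 (hex)
G = 241 → F1 (hex)
B = 234 → EA (hex)
Hex = #D4F1EA


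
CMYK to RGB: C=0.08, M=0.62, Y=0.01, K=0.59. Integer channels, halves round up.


R = 255 × (1-C) × (1-K) = 255 × 0.92 × 0.41 = 96.186 → 96
G = 255 × (1-M) × (1-K) = 255 × 0.38 × 0.41 = 39.729 → 40
B = 255 × (1-Y) × (1-K) = 255 × 0.99 × 0.41 = 103.5045 → 104
= RGB(96, 40, 104)


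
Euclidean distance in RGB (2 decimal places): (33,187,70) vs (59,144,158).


d = √[(R₁-R₂)² + (G₁-G₂)² + (B₁-B₂)²]
d = √[(33-59)² + (187-144)² + (70-158)²]
d = √[676 + 1849 + 7744]
d = √10269
d ≈ 101.34


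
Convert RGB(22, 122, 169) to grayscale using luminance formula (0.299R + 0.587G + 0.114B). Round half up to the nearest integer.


Gray = 0.299×R + 0.587×G + 0.114×B
Gray = 0.299×22 + 0.587×122 + 0.114×169
Gray = 6.578 + 71.614 + 19.266
Gray = 97.458 → round half up → 97
Gray = 97


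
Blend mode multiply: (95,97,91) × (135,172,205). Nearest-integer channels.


Multiply: C = A×B/255, rounded to nearest integer
R: 95×135/255 = 12825/255 ≈ 50.294 → 50
G: 97×172/255 = 16684/255 ≈ 65.427 → 65
B: 91×205/255 = 18655/255 ≈ 73.157 → 73
= RGB(50, 65, 73)


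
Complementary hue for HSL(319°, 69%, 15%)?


Complement = opposite side of color wheel = hue + 180°
H' = (319 + 180) mod 360 = 139°
S and L unchanged.
= HSL(139°, 69%, 15%)


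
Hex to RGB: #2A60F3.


2A → 42 (R)
60 → 96 (G)
F3 → 243 (B)
= RGB(42, 96, 243)


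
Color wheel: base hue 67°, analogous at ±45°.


Base hue: 67°
Left analog: (67 - 45) mod 360 = 22°
Right analog: (67 + 45) mod 360 = 112°
Analogous hues = 22° and 112°


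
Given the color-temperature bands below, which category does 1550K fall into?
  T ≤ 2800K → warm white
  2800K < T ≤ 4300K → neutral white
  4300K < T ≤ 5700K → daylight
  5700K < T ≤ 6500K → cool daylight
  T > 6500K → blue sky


Temperature: 1550K
1550K ≤ 2800K → warm white
Classification: warm white


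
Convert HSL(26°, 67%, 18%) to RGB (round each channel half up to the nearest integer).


H=26°, S=0.67, L=0.18
C = (1-|2L-1|)×S = (1-|-0.64|)×0.67 = 0.2412
H' = H/60 = 26/60 ≈ 0.4333; X = C×(1-|H' mod 2 - 1|) = 0.10452
m = L - C/2 = 0.18 - 0.1206 = 0.0594
Sector ⌊H'⌋ = 0 → (R',G',B') = (0.2412, 0.10452, 0.0)
RGB = ((R'+m)×255, (G'+m)×255, (B'+m)×255) = (76.653, 41.7996, 15.147)
Round half up → RGB(77, 42, 15)


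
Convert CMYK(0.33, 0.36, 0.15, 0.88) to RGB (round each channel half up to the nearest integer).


R = 255 × (1-C) × (1-K) = 255 × 0.67 × 0.12 = 20.502 → 21
G = 255 × (1-M) × (1-K) = 255 × 0.64 × 0.12 = 19.584 → 20
B = 255 × (1-Y) × (1-K) = 255 × 0.85 × 0.12 = 26.01 → 26
= RGB(21, 20, 26)


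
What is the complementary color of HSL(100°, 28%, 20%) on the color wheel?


Complement = opposite side of color wheel = hue + 180°
H' = (100 + 180) mod 360 = 280°
S and L unchanged.
= HSL(280°, 28%, 20%)


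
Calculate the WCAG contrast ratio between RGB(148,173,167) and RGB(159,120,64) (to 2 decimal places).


Linearize each sRGB channel c=v/255: c/12.92 if c ≤ 0.04045 else ((c+0.055)/1.055)^2.4
L = 0.2126×R_lin + 0.7152×G_lin + 0.0722×B_lin
Color 1 (148,173,167):
  R=148: 148/255≈0.5804 > 0.04045 → ((0.5804+0.055)/1.055)^2.4 ≈ 0.29614
  G=173: 173/255≈0.6784 > 0.04045 → ((0.6784+0.055)/1.055)^2.4 ≈ 0.41789
  B=167: 167/255≈0.6549 > 0.04045 → ((0.6549+0.055)/1.055)^2.4 ≈ 0.38643
  L1 = 0.2126×0.29614 + 0.7152×0.41789 + 0.0722×0.38643 ≈ 0.38973
Color 2 (159,120,64):
  R=159: 159/255≈0.6235 > 0.04045 → ((0.6235+0.055)/1.055)^2.4 ≈ 0.34670
  G=120: 120/255≈0.4706 > 0.04045 → ((0.4706+0.055)/1.055)^2.4 ≈ 0.18782
  B=64: 64/255≈0.2510 > 0.04045 → ((0.2510+0.055)/1.055)^2.4 ≈ 0.05127
  L2 = 0.2126×0.34670 + 0.7152×0.18782 + 0.0722×0.05127 ≈ 0.21174
Lighter = 0.38973, Darker = 0.21174
Ratio = (L_lighter + 0.05) / (L_darker + 0.05)
Ratio = (0.38973 + 0.05) / (0.21174 + 0.05) = 0.43973 / 0.26174 ≈ 1.6800
Ratio ≈ 1.68:1


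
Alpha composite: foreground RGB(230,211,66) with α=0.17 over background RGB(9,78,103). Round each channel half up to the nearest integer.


C = α×F + (1-α)×B, with 1-α = 0.83
R: 0.17×230 + 0.83×9 = 39.10 + 7.47 = 46.57 → 47
G: 0.17×211 + 0.83×78 = 35.87 + 64.74 = 100.61 → 101
B: 0.17×66 + 0.83×103 = 11.22 + 85.49 = 96.71 → 97
= RGB(47, 101, 97)


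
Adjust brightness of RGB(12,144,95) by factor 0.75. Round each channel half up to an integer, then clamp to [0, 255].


Multiply each channel by 0.75, round half up, clamp to [0, 255]
R: 12×0.75 = 9
G: 144×0.75 = 108
B: 95×0.75 = 71.25 → round → 71
= RGB(9, 108, 71)


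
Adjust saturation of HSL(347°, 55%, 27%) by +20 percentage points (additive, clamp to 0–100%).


Original S = 55%
Adjustment = +20 percentage points
New S = 55 + (20) = 75
Clamp to [0, 100] → 75
= HSL(347°, 75%, 27%)


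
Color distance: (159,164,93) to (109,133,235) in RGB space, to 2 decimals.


d = √[(R₁-R₂)² + (G₁-G₂)² + (B₁-B₂)²]
d = √[(159-109)² + (164-133)² + (93-235)²]
d = √[2500 + 961 + 20164]
d = √23625
d ≈ 153.70


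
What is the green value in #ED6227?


Color: #ED6227
R = ED = 237
G = 62 = 98
B = 27 = 39
Green = 98


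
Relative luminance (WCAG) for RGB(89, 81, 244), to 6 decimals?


Linearize each channel (sRGB transfer function): c = v/255; c_lin = c/12.92 if c ≤ 0.04045, else ((c+0.055)/1.055)^2.4
  R: 89/255 ≈ 0.349020 > 0.04045 → ((0.349020+0.055)/1.055)^2.4 ≈ 0.099899
  G: 81/255 ≈ 0.317647 > 0.04045 → ((0.317647+0.055)/1.055)^2.4 ≈ 0.082283
  B: 244/255 ≈ 0.956863 > 0.04045 → ((0.956863+0.055)/1.055)^2.4 ≈ 0.904661
R_lin = 0.099899, G_lin = 0.082283, B_lin = 0.904661
L = 0.2126×R + 0.7152×G + 0.0722×B
L = 0.2126×0.099899 + 0.7152×0.082283 + 0.0722×0.904661
L ≈ 0.145404


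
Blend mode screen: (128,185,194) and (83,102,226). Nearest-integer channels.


Screen: C = 255 - (255-A)×(255-B)/255, rounded to nearest integer
R: 255 - (255-128)×(255-83)/255 = 255 - 21844/255 ≈ 255 - 85.663 = 169.337 → 169
G: 255 - (255-185)×(255-102)/255 = 255 - 10710/255 ≈ 255 - 42.000 = 213.000 → 213
B: 255 - (255-194)×(255-226)/255 = 255 - 1769/255 ≈ 255 - 6.937 = 248.063 → 248
= RGB(169, 213, 248)


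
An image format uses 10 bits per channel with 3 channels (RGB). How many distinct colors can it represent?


Total bits = 10 bits/channel × 3 channels = 30 bits
Distinct colors = 2^30
= 1,073,741,824 colors


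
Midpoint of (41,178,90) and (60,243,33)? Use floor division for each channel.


Midpoint: each channel = ⌊(C₁+C₂)/2⌋
R: ⌊(41+60)/2⌋ = 50
G: ⌊(178+243)/2⌋ = 210
B: ⌊(90+33)/2⌋ = 61
= RGB(50, 210, 61)


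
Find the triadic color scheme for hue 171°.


Triadic: equally spaced at 120° intervals
H1 = 171°
H2 = (171 + 120) mod 360 = 291°
H3 = (171 + 240) mod 360 = 51°
Triadic = 171°, 291°, 51°


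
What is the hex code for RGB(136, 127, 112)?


R = 136 → 88 (hex)
G = 127 → 7F (hex)
B = 112 → 70 (hex)
Hex = #887F70


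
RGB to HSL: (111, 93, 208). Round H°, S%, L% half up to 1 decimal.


Normalize: R'=111/255≈0.4353, G'=93/255≈0.3647, B'=208/255≈0.8157
Max=208/255, Min=93/255, Δ=Max-Min=115/255
L = (Max+Min)/2 = (208+93)/510 = 301/510 = 0.59019… → L = 59.0%
L > 0.5 → S = Δ/(2-Max-Min) = 115/(510-208-93) = 115/209 = 0.55023… → S = 55.0%
(the 1/255 factors cancel in S and H, so raw channel differences can be used)
Max is B' → H = 60 × ((R-G)/Δ + 4) = 60 × ((111-93)/115 + 4)
  18/115 + 4 = 0.1565… + 4 = 4.1565…
  H = 60 × 4.1565… = 249.391…° → H = 249.4°
= HSL(249.4°, 55.0%, 59.0%)


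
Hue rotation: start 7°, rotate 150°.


New hue = (H + rotation) mod 360
New hue = (7 + 150) mod 360
= 157 mod 360
= 157°


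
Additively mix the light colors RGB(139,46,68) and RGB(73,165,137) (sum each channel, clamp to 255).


Additive: each channel = min(255, C₁+C₂)
R: 139+73 = 212 → 212
G: 46+165 = 211 → 211
B: 68+137 = 205 → 205
= RGB(212, 211, 205)


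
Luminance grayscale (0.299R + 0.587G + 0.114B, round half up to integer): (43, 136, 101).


Gray = 0.299×R + 0.587×G + 0.114×B
Gray = 0.299×43 + 0.587×136 + 0.114×101
Gray = 12.857 + 79.832 + 11.514
Gray = 104.203 → round half up → 104
Gray = 104


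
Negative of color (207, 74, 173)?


Invert: (255-R, 255-G, 255-B)
R: 255-207 = 48
G: 255-74 = 181
B: 255-173 = 82
= RGB(48, 181, 82)


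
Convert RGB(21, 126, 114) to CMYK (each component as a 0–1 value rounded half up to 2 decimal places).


R'=21/255≈0.0824, G'=126/255≈0.4941, B'=114/255≈0.4471
K = 1 - max(R',G',B') = 1 - 126/255 = 129/255 = 0.50588… → 0.51
(1-R'-K)/(1-K) simplifies to (max-R)/max with max = 126:
C = (126-21)/126 = 105/126 = 0.83333… → 0.83
M = (126-126)/126 = 0/126 = 0 → 0.00
Y = (126-114)/126 = 12/126 = 0.09523… → 0.10
= CMYK(0.83, 0.00, 0.10, 0.51)


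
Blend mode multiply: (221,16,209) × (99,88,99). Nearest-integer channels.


Multiply: C = A×B/255, rounded to nearest integer
R: 221×99/255 = 21879/255 ≈ 85.800 → 86
G: 16×88/255 = 1408/255 ≈ 5.522 → 6
B: 209×99/255 = 20691/255 ≈ 81.141 → 81
= RGB(86, 6, 81)


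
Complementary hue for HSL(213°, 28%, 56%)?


Complement = opposite side of color wheel = hue + 180°
H' = (213 + 180) mod 360 = 33°
S and L unchanged.
= HSL(33°, 28%, 56%)


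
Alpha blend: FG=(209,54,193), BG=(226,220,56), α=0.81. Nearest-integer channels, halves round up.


C = α×F + (1-α)×B, with 1-α = 0.19
R: 0.81×209 + 0.19×226 = 169.29 + 42.94 = 212.23 → 212
G: 0.81×54 + 0.19×220 = 43.74 + 41.80 = 85.54 → 86
B: 0.81×193 + 0.19×56 = 156.33 + 10.64 = 166.97 → 167
= RGB(212, 86, 167)


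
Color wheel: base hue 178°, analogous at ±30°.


Base hue: 178°
Left analog: (178 - 30) mod 360 = 148°
Right analog: (178 + 30) mod 360 = 208°
Analogous hues = 148° and 208°


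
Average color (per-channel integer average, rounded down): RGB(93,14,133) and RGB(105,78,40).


Midpoint: each channel = ⌊(C₁+C₂)/2⌋
R: ⌊(93+105)/2⌋ = 99
G: ⌊(14+78)/2⌋ = 46
B: ⌊(133+40)/2⌋ = 86
= RGB(99, 46, 86)


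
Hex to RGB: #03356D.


03 → 3 (R)
35 → 53 (G)
6D → 109 (B)
= RGB(3, 53, 109)


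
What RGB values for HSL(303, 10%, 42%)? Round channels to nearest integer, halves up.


H=303°, S=0.10, L=0.42
C = (1-|2L-1|)×S = (1-|-0.16|)×0.10 = 0.084
H' = H/60 = 303/60 ≈ 5.0500; X = C×(1-|H' mod 2 - 1|) = 0.0798
m = L - C/2 = 0.42 - 0.042 = 0.378
Sector ⌊H'⌋ = 5 → (R',G',B') = (0.084, 0.0, 0.0798)
RGB = ((R'+m)×255, (G'+m)×255, (B'+m)×255) = (117.81, 96.39, 116.739)
Round half up → RGB(118, 96, 117)


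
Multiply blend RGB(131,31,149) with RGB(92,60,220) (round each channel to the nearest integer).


Multiply: C = A×B/255, rounded to nearest integer
R: 131×92/255 = 12052/255 ≈ 47.263 → 47
G: 31×60/255 = 1860/255 ≈ 7.294 → 7
B: 149×220/255 = 32780/255 ≈ 128.549 → 129
= RGB(47, 7, 129)


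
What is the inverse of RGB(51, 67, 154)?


Invert: (255-R, 255-G, 255-B)
R: 255-51 = 204
G: 255-67 = 188
B: 255-154 = 101
= RGB(204, 188, 101)


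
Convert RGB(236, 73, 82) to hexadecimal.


R = 236 → EC (hex)
G = 73 → 49 (hex)
B = 82 → 52 (hex)
Hex = #EC4952


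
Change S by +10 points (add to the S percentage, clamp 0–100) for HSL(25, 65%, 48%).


Original S = 65%
Adjustment = +10 percentage points
New S = 65 + (10) = 75
Clamp to [0, 100] → 75
= HSL(25°, 75%, 48%)


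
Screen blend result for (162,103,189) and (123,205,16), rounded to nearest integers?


Screen: C = 255 - (255-A)×(255-B)/255, rounded to nearest integer
R: 255 - (255-162)×(255-123)/255 = 255 - 12276/255 ≈ 255 - 48.141 = 206.859 → 207
G: 255 - (255-103)×(255-205)/255 = 255 - 7600/255 ≈ 255 - 29.804 = 225.196 → 225
B: 255 - (255-189)×(255-16)/255 = 255 - 15774/255 ≈ 255 - 61.859 = 193.141 → 193
= RGB(207, 225, 193)


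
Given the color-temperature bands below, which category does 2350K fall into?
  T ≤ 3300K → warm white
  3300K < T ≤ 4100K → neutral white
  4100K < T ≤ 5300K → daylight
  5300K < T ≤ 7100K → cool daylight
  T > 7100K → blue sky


Temperature: 2350K
2350K ≤ 3300K → warm white
Classification: warm white


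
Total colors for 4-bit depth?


Colors = 2^bits = 2^4
= 16 colors


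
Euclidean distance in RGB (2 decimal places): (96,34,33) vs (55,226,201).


d = √[(R₁-R₂)² + (G₁-G₂)² + (B₁-B₂)²]
d = √[(96-55)² + (34-226)² + (33-201)²]
d = √[1681 + 36864 + 28224]
d = √66769
d ≈ 258.40


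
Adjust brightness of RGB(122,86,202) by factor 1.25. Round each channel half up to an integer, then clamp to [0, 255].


Multiply each channel by 1.25, round half up, clamp to [0, 255]
R: 122×1.25 = 152.5 → round → 153
G: 86×1.25 = 107.5 → round → 108
B: 202×1.25 = 252.5 → round → 253
= RGB(153, 108, 253)


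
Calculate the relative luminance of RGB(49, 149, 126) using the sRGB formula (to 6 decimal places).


Linearize each channel (sRGB transfer function): c = v/255; c_lin = c/12.92 if c ≤ 0.04045, else ((c+0.055)/1.055)^2.4
  R: 49/255 ≈ 0.192157 > 0.04045 → ((0.192157+0.055)/1.055)^2.4 ≈ 0.030713
  G: 149/255 ≈ 0.584314 > 0.04045 → ((0.584314+0.055)/1.055)^2.4 ≈ 0.300544
  B: 126/255 ≈ 0.494118 > 0.04045 → ((0.494118+0.055)/1.055)^2.4 ≈ 0.208637
R_lin = 0.030713, G_lin = 0.300544, B_lin = 0.208637
L = 0.2126×R + 0.7152×G + 0.0722×B
L = 0.2126×0.030713 + 0.7152×0.300544 + 0.0722×0.208637
L ≈ 0.236542


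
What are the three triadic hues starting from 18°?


Triadic: equally spaced at 120° intervals
H1 = 18°
H2 = (18 + 120) mod 360 = 138°
H3 = (18 + 240) mod 360 = 258°
Triadic = 18°, 138°, 258°


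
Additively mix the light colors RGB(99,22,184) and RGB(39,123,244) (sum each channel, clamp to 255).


Additive: each channel = min(255, C₁+C₂)
R: 99+39 = 138 → 138
G: 22+123 = 145 → 145
B: 184+244 = 428 → 255
= RGB(138, 145, 255)


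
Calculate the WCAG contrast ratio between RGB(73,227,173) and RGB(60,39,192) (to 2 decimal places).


Linearize each sRGB channel c=v/255: c/12.92 if c ≤ 0.04045 else ((c+0.055)/1.055)^2.4
L = 0.2126×R_lin + 0.7152×G_lin + 0.0722×B_lin
Color 1 (73,227,173):
  R=73: 73/255≈0.2863 > 0.04045 → ((0.2863+0.055)/1.055)^2.4 ≈ 0.06663
  G=227: 227/255≈0.8902 > 0.04045 → ((0.8902+0.055)/1.055)^2.4 ≈ 0.76815
  B=173: 173/255≈0.6784 > 0.04045 → ((0.6784+0.055)/1.055)^2.4 ≈ 0.41789
  L1 = 0.2126×0.06663 + 0.7152×0.76815 + 0.0722×0.41789 ≈ 0.59372
Color 2 (60,39,192):
  R=60: 60/255≈0.2353 > 0.04045 → ((0.2353+0.055)/1.055)^2.4 ≈ 0.04519
  G=39: 39/255≈0.1529 > 0.04045 → ((0.1529+0.055)/1.055)^2.4 ≈ 0.02029
  B=192: 192/255≈0.7529 > 0.04045 → ((0.7529+0.055)/1.055)^2.4 ≈ 0.52712
  L2 = 0.2126×0.04519 + 0.7152×0.02029 + 0.0722×0.52712 ≈ 0.06217
Lighter = 0.59372, Darker = 0.06217
Ratio = (L_lighter + 0.05) / (L_darker + 0.05)
Ratio = (0.59372 + 0.05) / (0.06217 + 0.05) = 0.64372 / 0.11217 ≈ 5.7385
Ratio ≈ 5.74:1


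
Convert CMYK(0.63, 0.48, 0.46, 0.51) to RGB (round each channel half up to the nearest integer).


R = 255 × (1-C) × (1-K) = 255 × 0.37 × 0.49 = 46.2315 → 46
G = 255 × (1-M) × (1-K) = 255 × 0.52 × 0.49 = 64.974 → 65
B = 255 × (1-Y) × (1-K) = 255 × 0.54 × 0.49 = 67.473 → 67
= RGB(46, 65, 67)


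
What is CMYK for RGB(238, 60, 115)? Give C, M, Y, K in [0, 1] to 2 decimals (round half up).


R'=238/255≈0.9333, G'=60/255≈0.2353, B'=115/255≈0.4510
K = 1 - max(R',G',B') = 1 - 238/255 = 17/255 = 0.06666… → 0.07
(1-R'-K)/(1-K) simplifies to (max-R)/max with max = 238:
C = (238-238)/238 = 0/238 = 0 → 0.00
M = (238-60)/238 = 178/238 = 0.74789… → 0.75
Y = (238-115)/238 = 123/238 = 0.51680… → 0.52
= CMYK(0.00, 0.75, 0.52, 0.07)


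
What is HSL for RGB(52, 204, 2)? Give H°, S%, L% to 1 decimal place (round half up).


Normalize: R'=52/255≈0.2039, G'=204/255≈0.8000, B'=2/255≈0.0078
Max=204/255, Min=2/255, Δ=Max-Min=202/255
L = (Max+Min)/2 = (204+2)/510 = 206/510 = 0.40392… → L = 40.4%
L ≤ 0.5 → S = Δ/(Max+Min) = 202/(204+2) = 202/206 = 0.98058… → S = 98.1%
(the 1/255 factors cancel in S and H, so raw channel differences can be used)
Max is G' → H = 60 × ((B-R)/Δ + 2) = 60 × ((2-52)/202 + 2)
  -50/202 + 2 = -0.2475… + 2 = 1.7524…
  H = 60 × 1.7524… = 105.148…° → H = 105.1°
= HSL(105.1°, 98.1%, 40.4%)


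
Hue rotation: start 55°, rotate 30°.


New hue = (H + rotation) mod 360
New hue = (55 + 30) mod 360
= 85 mod 360
= 85°


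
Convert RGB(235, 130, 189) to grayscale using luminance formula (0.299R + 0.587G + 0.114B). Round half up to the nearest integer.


Gray = 0.299×R + 0.587×G + 0.114×B
Gray = 0.299×235 + 0.587×130 + 0.114×189
Gray = 70.265 + 76.310 + 21.546
Gray = 168.121 → round half up → 168
Gray = 168


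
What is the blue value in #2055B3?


Color: #2055B3
R = 20 = 32
G = 55 = 85
B = B3 = 179
Blue = 179


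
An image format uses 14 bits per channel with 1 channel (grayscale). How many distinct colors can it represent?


Total bits = 14 bits/channel × 1 channels = 14 bits
Distinct colors = 2^14
= 16,384 colors


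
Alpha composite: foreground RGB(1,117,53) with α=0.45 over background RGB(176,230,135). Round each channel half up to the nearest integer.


C = α×F + (1-α)×B, with 1-α = 0.55
R: 0.45×1 + 0.55×176 = 0.45 + 96.80 = 97.25 → 97
G: 0.45×117 + 0.55×230 = 52.65 + 126.50 = 179.15 → 179
B: 0.45×53 + 0.55×135 = 23.85 + 74.25 = 98.10 → 98
= RGB(97, 179, 98)


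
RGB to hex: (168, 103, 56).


R = 168 → A8 (hex)
G = 103 → 67 (hex)
B = 56 → 38 (hex)
Hex = #A86738


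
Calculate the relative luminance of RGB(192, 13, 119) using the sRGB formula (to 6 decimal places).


Linearize each channel (sRGB transfer function): c = v/255; c_lin = c/12.92 if c ≤ 0.04045, else ((c+0.055)/1.055)^2.4
  R: 192/255 ≈ 0.752941 > 0.04045 → ((0.752941+0.055)/1.055)^2.4 ≈ 0.527115
  G: 13/255 ≈ 0.050980 > 0.04045 → ((0.050980+0.055)/1.055)^2.4 ≈ 0.004025
  B: 119/255 ≈ 0.466667 > 0.04045 → ((0.466667+0.055)/1.055)^2.4 ≈ 0.184475
R_lin = 0.527115, G_lin = 0.004025, B_lin = 0.184475
L = 0.2126×R + 0.7152×G + 0.0722×B
L = 0.2126×0.527115 + 0.7152×0.004025 + 0.0722×0.184475
L ≈ 0.128262


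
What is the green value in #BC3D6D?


Color: #BC3D6D
R = BC = 188
G = 3D = 61
B = 6D = 109
Green = 61


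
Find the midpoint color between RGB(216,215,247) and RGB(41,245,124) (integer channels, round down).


Midpoint: each channel = ⌊(C₁+C₂)/2⌋
R: ⌊(216+41)/2⌋ = 128
G: ⌊(215+245)/2⌋ = 230
B: ⌊(247+124)/2⌋ = 185
= RGB(128, 230, 185)


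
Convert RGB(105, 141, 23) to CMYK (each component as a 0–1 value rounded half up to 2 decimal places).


R'=105/255≈0.4118, G'=141/255≈0.5529, B'=23/255≈0.0902
K = 1 - max(R',G',B') = 1 - 141/255 = 114/255 = 0.44705… → 0.45
(1-R'-K)/(1-K) simplifies to (max-R)/max with max = 141:
C = (141-105)/141 = 36/141 = 0.25531… → 0.26
M = (141-141)/141 = 0/141 = 0 → 0.00
Y = (141-23)/141 = 118/141 = 0.83687… → 0.84
= CMYK(0.26, 0.00, 0.84, 0.45)


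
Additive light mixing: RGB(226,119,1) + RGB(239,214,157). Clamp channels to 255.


Additive: each channel = min(255, C₁+C₂)
R: 226+239 = 465 → 255
G: 119+214 = 333 → 255
B: 1+157 = 158 → 158
= RGB(255, 255, 158)


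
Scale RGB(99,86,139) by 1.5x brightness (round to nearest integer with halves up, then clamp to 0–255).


Multiply each channel by 1.5, round half up, clamp to [0, 255]
R: 99×1.5 = 148.5 → round → 149
G: 86×1.5 = 129
B: 139×1.5 = 208.5 → round → 209
= RGB(149, 129, 209)


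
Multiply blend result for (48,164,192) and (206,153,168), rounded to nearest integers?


Multiply: C = A×B/255, rounded to nearest integer
R: 48×206/255 = 9888/255 ≈ 38.776 → 39
G: 164×153/255 = 25092/255 ≈ 98.400 → 98
B: 192×168/255 = 32256/255 ≈ 126.494 → 126
= RGB(39, 98, 126)


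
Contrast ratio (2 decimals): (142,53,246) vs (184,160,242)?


Linearize each sRGB channel c=v/255: c/12.92 if c ≤ 0.04045 else ((c+0.055)/1.055)^2.4
L = 0.2126×R_lin + 0.7152×G_lin + 0.0722×B_lin
Color 1 (142,53,246):
  R=142: 142/255≈0.5569 > 0.04045 → ((0.5569+0.055)/1.055)^2.4 ≈ 0.27050
  G=53: 53/255≈0.2078 > 0.04045 → ((0.2078+0.055)/1.055)^2.4 ≈ 0.03560
  B=246: 246/255≈0.9647 > 0.04045 → ((0.9647+0.055)/1.055)^2.4 ≈ 0.92158
  L1 = 0.2126×0.27050 + 0.7152×0.03560 + 0.0722×0.92158 ≈ 0.14951
Color 2 (184,160,242):
  R=184: 184/255≈0.7216 > 0.04045 → ((0.7216+0.055)/1.055)^2.4 ≈ 0.47932
  G=160: 160/255≈0.6275 > 0.04045 → ((0.6275+0.055)/1.055)^2.4 ≈ 0.35153
  B=242: 242/255≈0.9490 > 0.04045 → ((0.9490+0.055)/1.055)^2.4 ≈ 0.88792
  L2 = 0.2126×0.47932 + 0.7152×0.35153 + 0.0722×0.88792 ≈ 0.41743
Lighter = 0.41743, Darker = 0.14951
Ratio = (L_lighter + 0.05) / (L_darker + 0.05)
Ratio = (0.41743 + 0.05) / (0.14951 + 0.05) = 0.46743 / 0.19951 ≈ 2.3429
Ratio ≈ 2.34:1


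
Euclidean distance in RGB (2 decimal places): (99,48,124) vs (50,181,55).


d = √[(R₁-R₂)² + (G₁-G₂)² + (B₁-B₂)²]
d = √[(99-50)² + (48-181)² + (124-55)²]
d = √[2401 + 17689 + 4761]
d = √24851
d ≈ 157.64


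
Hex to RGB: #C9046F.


C9 → 201 (R)
04 → 4 (G)
6F → 111 (B)
= RGB(201, 4, 111)


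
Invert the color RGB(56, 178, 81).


Invert: (255-R, 255-G, 255-B)
R: 255-56 = 199
G: 255-178 = 77
B: 255-81 = 174
= RGB(199, 77, 174)


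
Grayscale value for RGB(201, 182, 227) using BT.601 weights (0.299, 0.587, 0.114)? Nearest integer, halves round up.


Gray = 0.299×R + 0.587×G + 0.114×B
Gray = 0.299×201 + 0.587×182 + 0.114×227
Gray = 60.099 + 106.834 + 25.878
Gray = 192.811 → round half up → 193
Gray = 193


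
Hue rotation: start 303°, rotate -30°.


New hue = (H + rotation) mod 360
New hue = (303 -30) mod 360
= 273 mod 360
= 273°


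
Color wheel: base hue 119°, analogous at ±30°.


Base hue: 119°
Left analog: (119 - 30) mod 360 = 89°
Right analog: (119 + 30) mod 360 = 149°
Analogous hues = 89° and 149°


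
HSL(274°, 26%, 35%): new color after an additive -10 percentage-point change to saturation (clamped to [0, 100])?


Original S = 26%
Adjustment = -10 percentage points
New S = 26 + (-10) = 16
Clamp to [0, 100] → 16
= HSL(274°, 16%, 35%)


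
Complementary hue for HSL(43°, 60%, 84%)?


Complement = opposite side of color wheel = hue + 180°
H' = (43 + 180) mod 360 = 223°
S and L unchanged.
= HSL(223°, 60%, 84%)


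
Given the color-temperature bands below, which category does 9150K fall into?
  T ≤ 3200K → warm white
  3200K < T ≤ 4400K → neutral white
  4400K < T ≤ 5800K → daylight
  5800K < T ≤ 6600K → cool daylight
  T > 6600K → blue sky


Temperature: 9150K
9150K > 6600K → blue sky
Classification: blue sky


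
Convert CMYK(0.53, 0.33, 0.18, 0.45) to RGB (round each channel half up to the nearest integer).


R = 255 × (1-C) × (1-K) = 255 × 0.47 × 0.55 = 65.9175 → 66
G = 255 × (1-M) × (1-K) = 255 × 0.67 × 0.55 = 93.9675 → 94
B = 255 × (1-Y) × (1-K) = 255 × 0.82 × 0.55 = 115.005 → 115
= RGB(66, 94, 115)


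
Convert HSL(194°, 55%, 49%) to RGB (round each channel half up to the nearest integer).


H=194°, S=0.55, L=0.49
C = (1-|2L-1|)×S = (1-|-0.02|)×0.55 = 0.539
H' = H/60 = 194/60 ≈ 3.2333; X = C×(1-|H' mod 2 - 1|) ≈ 0.4132
m = L - C/2 = 0.49 - 0.2695 = 0.2205
Sector ⌊H'⌋ = 3 → (R',G',B') = (0.0, ≈0.4132, 0.539)
RGB = ((R'+m)×255, (G'+m)×255, (B'+m)×255) = (56.2275, 161.602, 193.6725)
Round half up → RGB(56, 162, 194)


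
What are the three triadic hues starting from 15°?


Triadic: equally spaced at 120° intervals
H1 = 15°
H2 = (15 + 120) mod 360 = 135°
H3 = (15 + 240) mod 360 = 255°
Triadic = 15°, 135°, 255°


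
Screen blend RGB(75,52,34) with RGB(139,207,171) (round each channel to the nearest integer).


Screen: C = 255 - (255-A)×(255-B)/255, rounded to nearest integer
R: 255 - (255-75)×(255-139)/255 = 255 - 20880/255 ≈ 255 - 81.882 = 173.118 → 173
G: 255 - (255-52)×(255-207)/255 = 255 - 9744/255 ≈ 255 - 38.212 = 216.788 → 217
B: 255 - (255-34)×(255-171)/255 = 255 - 18564/255 ≈ 255 - 72.800 = 182.200 → 182
= RGB(173, 217, 182)


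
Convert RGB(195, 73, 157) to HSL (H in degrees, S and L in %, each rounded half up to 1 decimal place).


Normalize: R'=195/255≈0.7647, G'=73/255≈0.2863, B'=157/255≈0.6157
Max=195/255, Min=73/255, Δ=Max-Min=122/255
L = (Max+Min)/2 = (195+73)/510 = 268/510 = 0.52549… → L = 52.5%
L > 0.5 → S = Δ/(2-Max-Min) = 122/(510-195-73) = 122/242 = 0.50413… → S = 50.4%
(the 1/255 factors cancel in S and H, so raw channel differences can be used)
Max is R' → H = 60 × (((G-B)/Δ) mod 6) = 60 × (((73-157)/122) mod 6)
  (-84)/122 = -0.6885…; negative, so add 6 → 5.3114…
  H = 60 × 5.3114… = 318.688…° → H = 318.7°
= HSL(318.7°, 50.4%, 52.5%)


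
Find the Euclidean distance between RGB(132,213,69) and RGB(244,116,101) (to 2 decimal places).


d = √[(R₁-R₂)² + (G₁-G₂)² + (B₁-B₂)²]
d = √[(132-244)² + (213-116)² + (69-101)²]
d = √[12544 + 9409 + 1024]
d = √22977
d ≈ 151.58


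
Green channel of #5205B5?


Color: #5205B5
R = 52 = 82
G = 05 = 5
B = B5 = 181
Green = 5


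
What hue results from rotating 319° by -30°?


New hue = (H + rotation) mod 360
New hue = (319 -30) mod 360
= 289 mod 360
= 289°


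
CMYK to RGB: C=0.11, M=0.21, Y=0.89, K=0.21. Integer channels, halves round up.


R = 255 × (1-C) × (1-K) = 255 × 0.89 × 0.79 = 179.2905 → 179
G = 255 × (1-M) × (1-K) = 255 × 0.79 × 0.79 = 159.1455 → 159
B = 255 × (1-Y) × (1-K) = 255 × 0.11 × 0.79 = 22.1595 → 22
= RGB(179, 159, 22)


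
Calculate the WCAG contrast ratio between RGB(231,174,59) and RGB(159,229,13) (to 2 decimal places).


Linearize each sRGB channel c=v/255: c/12.92 if c ≤ 0.04045 else ((c+0.055)/1.055)^2.4
L = 0.2126×R_lin + 0.7152×G_lin + 0.0722×B_lin
Color 1 (231,174,59):
  R=231: 231/255≈0.9059 > 0.04045 → ((0.9059+0.055)/1.055)^2.4 ≈ 0.79910
  G=174: 174/255≈0.6824 > 0.04045 → ((0.6824+0.055)/1.055)^2.4 ≈ 0.42327
  B=59: 59/255≈0.2314 > 0.04045 → ((0.2314+0.055)/1.055)^2.4 ≈ 0.04374
  L1 = 0.2126×0.79910 + 0.7152×0.42327 + 0.0722×0.04374 ≈ 0.47577
Color 2 (159,229,13):
  R=159: 159/255≈0.6235 > 0.04045 → ((0.6235+0.055)/1.055)^2.4 ≈ 0.34670
  G=229: 229/255≈0.8980 > 0.04045 → ((0.8980+0.055)/1.055)^2.4 ≈ 0.78354
  B=13: 13/255≈0.0510 > 0.04045 → ((0.0510+0.055)/1.055)^2.4 ≈ 0.00402
  L2 = 0.2126×0.34670 + 0.7152×0.78354 + 0.0722×0.00402 ≈ 0.63439
Lighter = 0.63439, Darker = 0.47577
Ratio = (L_lighter + 0.05) / (L_darker + 0.05)
Ratio = (0.63439 + 0.05) / (0.47577 + 0.05) = 0.68439 / 0.52577 ≈ 1.3017
Ratio ≈ 1.30:1


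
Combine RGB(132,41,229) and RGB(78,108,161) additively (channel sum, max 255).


Additive: each channel = min(255, C₁+C₂)
R: 132+78 = 210 → 210
G: 41+108 = 149 → 149
B: 229+161 = 390 → 255
= RGB(210, 149, 255)


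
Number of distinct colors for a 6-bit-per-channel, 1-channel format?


Total bits = 6 bits/channel × 1 channels = 6 bits
Distinct colors = 2^6
= 64 colors


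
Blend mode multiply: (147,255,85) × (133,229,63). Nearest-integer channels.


Multiply: C = A×B/255, rounded to nearest integer
R: 147×133/255 = 19551/255 ≈ 76.671 → 77
G: 255×229/255 = 58395/255 ≈ 229.000 → 229
B: 85×63/255 = 5355/255 ≈ 21.000 → 21
= RGB(77, 229, 21)


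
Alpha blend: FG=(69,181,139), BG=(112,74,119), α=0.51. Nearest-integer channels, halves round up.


C = α×F + (1-α)×B, with 1-α = 0.49
R: 0.51×69 + 0.49×112 = 35.19 + 54.88 = 90.07 → 90
G: 0.51×181 + 0.49×74 = 92.31 + 36.26 = 128.57 → 129
B: 0.51×139 + 0.49×119 = 70.89 + 58.31 = 129.20 → 129
= RGB(90, 129, 129)
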